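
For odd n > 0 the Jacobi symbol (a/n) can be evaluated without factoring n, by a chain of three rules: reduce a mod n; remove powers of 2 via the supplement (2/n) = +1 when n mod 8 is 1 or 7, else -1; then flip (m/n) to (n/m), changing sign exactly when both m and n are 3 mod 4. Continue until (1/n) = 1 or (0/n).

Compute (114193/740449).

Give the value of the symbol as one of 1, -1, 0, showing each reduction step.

flip (114193/740449) -> (740449/114193): both odd, 114193 mod 4 = 1, 740449 mod 4 = 1, so the flip contributes +1; sign now +1
(740449/114193): 740449 mod 114193 = 55291, so (740449/114193) = (55291/114193)
flip (55291/114193) -> (114193/55291): both odd, 55291 mod 4 = 3, 114193 mod 4 = 1, so the flip contributes +1; sign now +1
(114193/55291): 114193 mod 55291 = 3611, so (114193/55291) = (3611/55291)
flip (3611/55291) -> (55291/3611): both odd, 3611 mod 4 = 3, 55291 mod 4 = 3, so the flip contributes -1; sign now -1
(55291/3611): 55291 mod 3611 = 1126, so (55291/3611) = (1126/3611)
factor out 2^1: 1126 = 2^1·563; with 3611 mod 8 = 3, (2/3611) = -1; sign now +1; continue with (563/3611)
flip (563/3611) -> (3611/563): both odd, 563 mod 4 = 3, 3611 mod 4 = 3, so the flip contributes -1; sign now -1
(3611/563): 3611 mod 563 = 233, so (3611/563) = (233/563)
flip (233/563) -> (563/233): both odd, 233 mod 4 = 1, 563 mod 4 = 3, so the flip contributes +1; sign now -1
(563/233): 563 mod 233 = 97, so (563/233) = (97/233)
flip (97/233) -> (233/97): both odd, 97 mod 4 = 1, 233 mod 4 = 1, so the flip contributes +1; sign now -1
(233/97): 233 mod 97 = 39, so (233/97) = (39/97)
flip (39/97) -> (97/39): both odd, 39 mod 4 = 3, 97 mod 4 = 1, so the flip contributes +1; sign now -1
(97/39): 97 mod 39 = 19, so (97/39) = (19/39)
flip (19/39) -> (39/19): both odd, 19 mod 4 = 3, 39 mod 4 = 3, so the flip contributes -1; sign now +1
(39/19): 39 mod 19 = 1, so (39/19) = (1/19)
reached (1/19) = 1, so the symbol is +1

1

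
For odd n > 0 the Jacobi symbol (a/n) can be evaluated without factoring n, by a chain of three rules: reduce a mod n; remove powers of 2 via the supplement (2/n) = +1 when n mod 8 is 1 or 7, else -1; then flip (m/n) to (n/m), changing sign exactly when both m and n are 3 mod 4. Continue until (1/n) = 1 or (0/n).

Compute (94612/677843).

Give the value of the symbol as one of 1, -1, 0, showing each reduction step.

-1

factor out 2^2: 94612 = 2^2·23653; with 677843 mod 8 = 3, (2/677843) = -1; sign now +1; continue with (23653/677843)
flip (23653/677843) -> (677843/23653): both odd, 23653 mod 4 = 1, 677843 mod 4 = 3, so the flip contributes +1; sign now +1
(677843/23653): 677843 mod 23653 = 15559, so (677843/23653) = (15559/23653)
flip (15559/23653) -> (23653/15559): both odd, 15559 mod 4 = 3, 23653 mod 4 = 1, so the flip contributes +1; sign now +1
(23653/15559): 23653 mod 15559 = 8094, so (23653/15559) = (8094/15559)
factor out 2^1: 8094 = 2^1·4047; with 15559 mod 8 = 7, (2/15559) = +1; sign now +1; continue with (4047/15559)
flip (4047/15559) -> (15559/4047): both odd, 4047 mod 4 = 3, 15559 mod 4 = 3, so the flip contributes -1; sign now -1
(15559/4047): 15559 mod 4047 = 3418, so (15559/4047) = (3418/4047)
factor out 2^1: 3418 = 2^1·1709; with 4047 mod 8 = 7, (2/4047) = +1; sign now -1; continue with (1709/4047)
flip (1709/4047) -> (4047/1709): both odd, 1709 mod 4 = 1, 4047 mod 4 = 3, so the flip contributes +1; sign now -1
(4047/1709): 4047 mod 1709 = 629, so (4047/1709) = (629/1709)
flip (629/1709) -> (1709/629): both odd, 629 mod 4 = 1, 1709 mod 4 = 1, so the flip contributes +1; sign now -1
(1709/629): 1709 mod 629 = 451, so (1709/629) = (451/629)
flip (451/629) -> (629/451): both odd, 451 mod 4 = 3, 629 mod 4 = 1, so the flip contributes +1; sign now -1
(629/451): 629 mod 451 = 178, so (629/451) = (178/451)
factor out 2^1: 178 = 2^1·89; with 451 mod 8 = 3, (2/451) = -1; sign now +1; continue with (89/451)
flip (89/451) -> (451/89): both odd, 89 mod 4 = 1, 451 mod 4 = 3, so the flip contributes +1; sign now +1
(451/89): 451 mod 89 = 6, so (451/89) = (6/89)
factor out 2^1: 6 = 2^1·3; with 89 mod 8 = 1, (2/89) = +1; sign now +1; continue with (3/89)
flip (3/89) -> (89/3): both odd, 3 mod 4 = 3, 89 mod 4 = 1, so the flip contributes +1; sign now +1
(89/3): 89 mod 3 = 2, so (89/3) = (2/3)
factor out 2^1: 2 = 2^1·1; with 3 mod 8 = 3, (2/3) = -1; sign now -1; continue with (1/3)
reached (1/3) = 1, so the symbol is -1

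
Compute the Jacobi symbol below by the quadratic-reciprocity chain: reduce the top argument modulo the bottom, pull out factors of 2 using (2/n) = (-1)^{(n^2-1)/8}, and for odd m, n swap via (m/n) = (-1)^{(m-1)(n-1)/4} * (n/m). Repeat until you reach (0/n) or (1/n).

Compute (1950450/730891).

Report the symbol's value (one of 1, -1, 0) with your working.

1

(1950450/730891): 1950450 mod 730891 = 488668, so (1950450/730891) = (488668/730891)
factor out 2^2: 488668 = 2^2·122167; with 730891 mod 8 = 3, (2/730891) = -1; sign now +1; continue with (122167/730891)
flip (122167/730891) -> (730891/122167): both odd, 122167 mod 4 = 3, 730891 mod 4 = 3, so the flip contributes -1; sign now -1
(730891/122167): 730891 mod 122167 = 120056, so (730891/122167) = (120056/122167)
factor out 2^3: 120056 = 2^3·15007; with 122167 mod 8 = 7, (2/122167) = +1; sign now -1; continue with (15007/122167)
flip (15007/122167) -> (122167/15007): both odd, 15007 mod 4 = 3, 122167 mod 4 = 3, so the flip contributes -1; sign now +1
(122167/15007): 122167 mod 15007 = 2111, so (122167/15007) = (2111/15007)
flip (2111/15007) -> (15007/2111): both odd, 2111 mod 4 = 3, 15007 mod 4 = 3, so the flip contributes -1; sign now -1
(15007/2111): 15007 mod 2111 = 230, so (15007/2111) = (230/2111)
factor out 2^1: 230 = 2^1·115; with 2111 mod 8 = 7, (2/2111) = +1; sign now -1; continue with (115/2111)
flip (115/2111) -> (2111/115): both odd, 115 mod 4 = 3, 2111 mod 4 = 3, so the flip contributes -1; sign now +1
(2111/115): 2111 mod 115 = 41, so (2111/115) = (41/115)
flip (41/115) -> (115/41): both odd, 41 mod 4 = 1, 115 mod 4 = 3, so the flip contributes +1; sign now +1
(115/41): 115 mod 41 = 33, so (115/41) = (33/41)
flip (33/41) -> (41/33): both odd, 33 mod 4 = 1, 41 mod 4 = 1, so the flip contributes +1; sign now +1
(41/33): 41 mod 33 = 8, so (41/33) = (8/33)
factor out 2^3: 8 = 2^3·1; with 33 mod 8 = 1, (2/33) = +1; sign now +1; continue with (1/33)
reached (1/33) = 1, so the symbol is +1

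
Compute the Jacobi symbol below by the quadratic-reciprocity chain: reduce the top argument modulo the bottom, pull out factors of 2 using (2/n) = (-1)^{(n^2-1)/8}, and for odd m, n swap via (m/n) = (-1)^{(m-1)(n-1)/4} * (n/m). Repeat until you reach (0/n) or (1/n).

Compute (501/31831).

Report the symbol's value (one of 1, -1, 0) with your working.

reciprocity: (501/31831) = +1·(31831/501) since 501 mod 4 = 1, 31831 mod 4 = 3; sign now +1
(31831/501) = (268/501)   [reduce mod 501]
268 = 2^2·67; (2/501) = -1 since 501 mod 8 = 5, so (268/501) = (-1)^2·(67/501); sign now +1
reciprocity: (67/501) = +1·(501/67) since 67 mod 4 = 3, 501 mod 4 = 1; sign now +1
(501/67) = (32/67)   [reduce mod 67]
32 = 2^5·1; (2/67) = -1 since 67 mod 8 = 3, so (32/67) = (-1)^5·(1/67); sign now -1
(1/67) = 1; final value = sign = -1

-1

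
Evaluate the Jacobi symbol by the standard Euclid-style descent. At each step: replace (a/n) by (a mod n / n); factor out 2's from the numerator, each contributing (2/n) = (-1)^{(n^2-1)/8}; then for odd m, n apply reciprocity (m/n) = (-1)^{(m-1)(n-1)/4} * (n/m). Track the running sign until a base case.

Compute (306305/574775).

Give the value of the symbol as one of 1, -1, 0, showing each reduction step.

0

reciprocity: (306305/574775) = +1·(574775/306305) since 306305 mod 4 = 1, 574775 mod 4 = 3; sign now +1
(574775/306305) = (268470/306305)   [reduce mod 306305]
268470 = 2^1·134235; (2/306305) = +1 since 306305 mod 8 = 1, so (268470/306305) = (+1)^1·(134235/306305); sign now +1
reciprocity: (134235/306305) = +1·(306305/134235) since 134235 mod 4 = 3, 306305 mod 4 = 1; sign now +1
(306305/134235) = (37835/134235)   [reduce mod 134235]
reciprocity: (37835/134235) = -1·(134235/37835) since 37835 mod 4 = 3, 134235 mod 4 = 3; sign now -1
(134235/37835) = (20730/37835)   [reduce mod 37835]
20730 = 2^1·10365; (2/37835) = -1 since 37835 mod 8 = 3, so (20730/37835) = (-1)^1·(10365/37835); sign now +1
reciprocity: (10365/37835) = +1·(37835/10365) since 10365 mod 4 = 1, 37835 mod 4 = 3; sign now +1
(37835/10365) = (6740/10365)   [reduce mod 10365]
6740 = 2^2·1685; (2/10365) = -1 since 10365 mod 8 = 5, so (6740/10365) = (-1)^2·(1685/10365); sign now +1
reciprocity: (1685/10365) = +1·(10365/1685) since 1685 mod 4 = 1, 10365 mod 4 = 1; sign now +1
(10365/1685) = (255/1685)   [reduce mod 1685]
reciprocity: (255/1685) = +1·(1685/255) since 255 mod 4 = 3, 1685 mod 4 = 1; sign now +1
(1685/255) = (155/255)   [reduce mod 255]
reciprocity: (155/255) = -1·(255/155) since 155 mod 4 = 3, 255 mod 4 = 3; sign now -1
(255/155) = (100/155)   [reduce mod 155]
100 = 2^2·25; (2/155) = -1 since 155 mod 8 = 3, so (100/155) = (-1)^2·(25/155); sign now -1
reciprocity: (25/155) = +1·(155/25) since 25 mod 4 = 1, 155 mod 4 = 3; sign now -1
(155/25) = (5/25)   [reduce mod 25]
reciprocity: (5/25) = +1·(25/5) since 5 mod 4 = 1, 25 mod 4 = 1; sign now -1
(25/5) = (0/5)   [reduce mod 5]
(0/5) = 0   [gcd(a, n) > 1]; final value = 0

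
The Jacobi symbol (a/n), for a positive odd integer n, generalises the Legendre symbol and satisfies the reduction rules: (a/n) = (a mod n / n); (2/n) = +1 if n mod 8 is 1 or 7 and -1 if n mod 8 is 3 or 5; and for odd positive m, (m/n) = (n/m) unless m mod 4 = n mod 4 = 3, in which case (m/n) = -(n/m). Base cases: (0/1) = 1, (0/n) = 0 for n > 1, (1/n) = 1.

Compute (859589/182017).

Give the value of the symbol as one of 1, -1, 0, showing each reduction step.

-1

(859589/182017) = (131521/182017)   [reduce mod 182017]
reciprocity: (131521/182017) = +1·(182017/131521) since 131521 mod 4 = 1, 182017 mod 4 = 1; sign now +1
(182017/131521) = (50496/131521)   [reduce mod 131521]
50496 = 2^6·789; (2/131521) = +1 since 131521 mod 8 = 1, so (50496/131521) = (+1)^6·(789/131521); sign now +1
reciprocity: (789/131521) = +1·(131521/789) since 789 mod 4 = 1, 131521 mod 4 = 1; sign now +1
(131521/789) = (547/789)   [reduce mod 789]
reciprocity: (547/789) = +1·(789/547) since 547 mod 4 = 3, 789 mod 4 = 1; sign now +1
(789/547) = (242/547)   [reduce mod 547]
242 = 2^1·121; (2/547) = -1 since 547 mod 8 = 3, so (242/547) = (-1)^1·(121/547); sign now -1
reciprocity: (121/547) = +1·(547/121) since 121 mod 4 = 1, 547 mod 4 = 3; sign now -1
(547/121) = (63/121)   [reduce mod 121]
reciprocity: (63/121) = +1·(121/63) since 63 mod 4 = 3, 121 mod 4 = 1; sign now -1
(121/63) = (58/63)   [reduce mod 63]
58 = 2^1·29; (2/63) = +1 since 63 mod 8 = 7, so (58/63) = (+1)^1·(29/63); sign now -1
reciprocity: (29/63) = +1·(63/29) since 29 mod 4 = 1, 63 mod 4 = 3; sign now -1
(63/29) = (5/29)   [reduce mod 29]
reciprocity: (5/29) = +1·(29/5) since 5 mod 4 = 1, 29 mod 4 = 1; sign now -1
(29/5) = (4/5)   [reduce mod 5]
4 = 2^2·1; (2/5) = -1 since 5 mod 8 = 5, so (4/5) = (-1)^2·(1/5); sign now -1
(1/5) = 1; final value = sign = -1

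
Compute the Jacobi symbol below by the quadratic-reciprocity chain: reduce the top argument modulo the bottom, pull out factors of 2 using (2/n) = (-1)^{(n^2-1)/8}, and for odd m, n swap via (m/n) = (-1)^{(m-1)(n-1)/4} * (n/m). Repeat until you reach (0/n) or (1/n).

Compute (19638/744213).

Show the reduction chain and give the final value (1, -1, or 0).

19638 = 2^1·9819; (2/744213) = -1 since 744213 mod 8 = 5, so (19638/744213) = (-1)^1·(9819/744213); sign now -1
reciprocity: (9819/744213) = +1·(744213/9819) since 9819 mod 4 = 3, 744213 mod 4 = 1; sign now -1
(744213/9819) = (7788/9819)   [reduce mod 9819]
7788 = 2^2·1947; (2/9819) = -1 since 9819 mod 8 = 3, so (7788/9819) = (-1)^2·(1947/9819); sign now -1
reciprocity: (1947/9819) = -1·(9819/1947) since 1947 mod 4 = 3, 9819 mod 4 = 3; sign now +1
(9819/1947) = (84/1947)   [reduce mod 1947]
84 = 2^2·21; (2/1947) = -1 since 1947 mod 8 = 3, so (84/1947) = (-1)^2·(21/1947); sign now +1
reciprocity: (21/1947) = +1·(1947/21) since 21 mod 4 = 1, 1947 mod 4 = 3; sign now +1
(1947/21) = (15/21)   [reduce mod 21]
reciprocity: (15/21) = +1·(21/15) since 15 mod 4 = 3, 21 mod 4 = 1; sign now +1
(21/15) = (6/15)   [reduce mod 15]
6 = 2^1·3; (2/15) = +1 since 15 mod 8 = 7, so (6/15) = (+1)^1·(3/15); sign now +1
reciprocity: (3/15) = -1·(15/3) since 3 mod 4 = 3, 15 mod 4 = 3; sign now -1
(15/3) = (0/3)   [reduce mod 3]
(0/3) = 0   [gcd(a, n) > 1]; final value = 0

0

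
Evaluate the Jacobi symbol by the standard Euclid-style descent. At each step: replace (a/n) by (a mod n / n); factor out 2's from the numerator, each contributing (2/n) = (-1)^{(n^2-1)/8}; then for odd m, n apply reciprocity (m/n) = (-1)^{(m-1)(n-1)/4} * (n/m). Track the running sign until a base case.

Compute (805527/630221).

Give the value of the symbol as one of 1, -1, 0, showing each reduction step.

0

(805527/630221): 805527 mod 630221 = 175306, so (805527/630221) = (175306/630221)
factor out 2^1: 175306 = 2^1·87653; with 630221 mod 8 = 5, (2/630221) = -1; sign now -1; continue with (87653/630221)
flip (87653/630221) -> (630221/87653): both odd, 87653 mod 4 = 1, 630221 mod 4 = 1, so the flip contributes +1; sign now -1
(630221/87653): 630221 mod 87653 = 16650, so (630221/87653) = (16650/87653)
factor out 2^1: 16650 = 2^1·8325; with 87653 mod 8 = 5, (2/87653) = -1; sign now +1; continue with (8325/87653)
flip (8325/87653) -> (87653/8325): both odd, 8325 mod 4 = 1, 87653 mod 4 = 1, so the flip contributes +1; sign now +1
(87653/8325): 87653 mod 8325 = 4403, so (87653/8325) = (4403/8325)
flip (4403/8325) -> (8325/4403): both odd, 4403 mod 4 = 3, 8325 mod 4 = 1, so the flip contributes +1; sign now +1
(8325/4403): 8325 mod 4403 = 3922, so (8325/4403) = (3922/4403)
factor out 2^1: 3922 = 2^1·1961; with 4403 mod 8 = 3, (2/4403) = -1; sign now -1; continue with (1961/4403)
flip (1961/4403) -> (4403/1961): both odd, 1961 mod 4 = 1, 4403 mod 4 = 3, so the flip contributes +1; sign now -1
(4403/1961): 4403 mod 1961 = 481, so (4403/1961) = (481/1961)
flip (481/1961) -> (1961/481): both odd, 481 mod 4 = 1, 1961 mod 4 = 1, so the flip contributes +1; sign now -1
(1961/481): 1961 mod 481 = 37, so (1961/481) = (37/481)
flip (37/481) -> (481/37): both odd, 37 mod 4 = 1, 481 mod 4 = 1, so the flip contributes +1; sign now -1
(481/37): 481 mod 37 = 0, so (481/37) = (0/37)
reached (0/37); gcd(a, n) > 1, so (0/37) = 0 and the symbol is 0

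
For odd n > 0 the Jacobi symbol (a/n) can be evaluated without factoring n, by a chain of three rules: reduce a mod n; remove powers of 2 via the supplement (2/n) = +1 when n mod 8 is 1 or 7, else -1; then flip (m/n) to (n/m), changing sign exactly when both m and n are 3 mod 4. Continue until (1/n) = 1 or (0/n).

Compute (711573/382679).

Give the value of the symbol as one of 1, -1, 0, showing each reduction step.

(711573/382679) = (328894/382679)   [reduce mod 382679]
328894 = 2^1·164447; (2/382679) = +1 since 382679 mod 8 = 7, so (328894/382679) = (+1)^1·(164447/382679); sign now +1
reciprocity: (164447/382679) = -1·(382679/164447) since 164447 mod 4 = 3, 382679 mod 4 = 3; sign now -1
(382679/164447) = (53785/164447)   [reduce mod 164447]
reciprocity: (53785/164447) = +1·(164447/53785) since 53785 mod 4 = 1, 164447 mod 4 = 3; sign now -1
(164447/53785) = (3092/53785)   [reduce mod 53785]
3092 = 2^2·773; (2/53785) = +1 since 53785 mod 8 = 1, so (3092/53785) = (+1)^2·(773/53785); sign now -1
reciprocity: (773/53785) = +1·(53785/773) since 773 mod 4 = 1, 53785 mod 4 = 1; sign now -1
(53785/773) = (448/773)   [reduce mod 773]
448 = 2^6·7; (2/773) = -1 since 773 mod 8 = 5, so (448/773) = (-1)^6·(7/773); sign now -1
reciprocity: (7/773) = +1·(773/7) since 7 mod 4 = 3, 773 mod 4 = 1; sign now -1
(773/7) = (3/7)   [reduce mod 7]
reciprocity: (3/7) = -1·(7/3) since 3 mod 4 = 3, 7 mod 4 = 3; sign now +1
(7/3) = (1/3)   [reduce mod 3]
(1/3) = 1; final value = sign = +1

1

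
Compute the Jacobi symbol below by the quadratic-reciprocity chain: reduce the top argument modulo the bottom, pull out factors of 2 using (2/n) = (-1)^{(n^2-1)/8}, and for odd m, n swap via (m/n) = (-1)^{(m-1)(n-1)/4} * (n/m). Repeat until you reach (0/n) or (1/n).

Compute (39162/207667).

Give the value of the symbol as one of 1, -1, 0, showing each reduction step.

1

39162 = 2^1·19581; (2/207667) = -1 since 207667 mod 8 = 3, so (39162/207667) = (-1)^1·(19581/207667); sign now -1
reciprocity: (19581/207667) = +1·(207667/19581) since 19581 mod 4 = 1, 207667 mod 4 = 3; sign now -1
(207667/19581) = (11857/19581)   [reduce mod 19581]
reciprocity: (11857/19581) = +1·(19581/11857) since 11857 mod 4 = 1, 19581 mod 4 = 1; sign now -1
(19581/11857) = (7724/11857)   [reduce mod 11857]
7724 = 2^2·1931; (2/11857) = +1 since 11857 mod 8 = 1, so (7724/11857) = (+1)^2·(1931/11857); sign now -1
reciprocity: (1931/11857) = +1·(11857/1931) since 1931 mod 4 = 3, 11857 mod 4 = 1; sign now -1
(11857/1931) = (271/1931)   [reduce mod 1931]
reciprocity: (271/1931) = -1·(1931/271) since 271 mod 4 = 3, 1931 mod 4 = 3; sign now +1
(1931/271) = (34/271)   [reduce mod 271]
34 = 2^1·17; (2/271) = +1 since 271 mod 8 = 7, so (34/271) = (+1)^1·(17/271); sign now +1
reciprocity: (17/271) = +1·(271/17) since 17 mod 4 = 1, 271 mod 4 = 3; sign now +1
(271/17) = (16/17)   [reduce mod 17]
16 = 2^4·1; (2/17) = +1 since 17 mod 8 = 1, so (16/17) = (+1)^4·(1/17); sign now +1
(1/17) = 1; final value = sign = +1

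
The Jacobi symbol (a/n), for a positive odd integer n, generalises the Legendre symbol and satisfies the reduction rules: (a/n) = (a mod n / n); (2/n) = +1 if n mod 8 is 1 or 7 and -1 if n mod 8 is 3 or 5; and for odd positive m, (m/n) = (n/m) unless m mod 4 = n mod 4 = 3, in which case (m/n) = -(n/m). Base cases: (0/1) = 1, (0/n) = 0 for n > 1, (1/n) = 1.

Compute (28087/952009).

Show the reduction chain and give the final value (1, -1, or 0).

reciprocity: (28087/952009) = +1·(952009/28087) since 28087 mod 4 = 3, 952009 mod 4 = 1; sign now +1
(952009/28087) = (25138/28087)   [reduce mod 28087]
25138 = 2^1·12569; (2/28087) = +1 since 28087 mod 8 = 7, so (25138/28087) = (+1)^1·(12569/28087); sign now +1
reciprocity: (12569/28087) = +1·(28087/12569) since 12569 mod 4 = 1, 28087 mod 4 = 3; sign now +1
(28087/12569) = (2949/12569)   [reduce mod 12569]
reciprocity: (2949/12569) = +1·(12569/2949) since 2949 mod 4 = 1, 12569 mod 4 = 1; sign now +1
(12569/2949) = (773/2949)   [reduce mod 2949]
reciprocity: (773/2949) = +1·(2949/773) since 773 mod 4 = 1, 2949 mod 4 = 1; sign now +1
(2949/773) = (630/773)   [reduce mod 773]
630 = 2^1·315; (2/773) = -1 since 773 mod 8 = 5, so (630/773) = (-1)^1·(315/773); sign now -1
reciprocity: (315/773) = +1·(773/315) since 315 mod 4 = 3, 773 mod 4 = 1; sign now -1
(773/315) = (143/315)   [reduce mod 315]
reciprocity: (143/315) = -1·(315/143) since 143 mod 4 = 3, 315 mod 4 = 3; sign now +1
(315/143) = (29/143)   [reduce mod 143]
reciprocity: (29/143) = +1·(143/29) since 29 mod 4 = 1, 143 mod 4 = 3; sign now +1
(143/29) = (27/29)   [reduce mod 29]
reciprocity: (27/29) = +1·(29/27) since 27 mod 4 = 3, 29 mod 4 = 1; sign now +1
(29/27) = (2/27)   [reduce mod 27]
2 = 2^1·1; (2/27) = -1 since 27 mod 8 = 3, so (2/27) = (-1)^1·(1/27); sign now -1
(1/27) = 1; final value = sign = -1

-1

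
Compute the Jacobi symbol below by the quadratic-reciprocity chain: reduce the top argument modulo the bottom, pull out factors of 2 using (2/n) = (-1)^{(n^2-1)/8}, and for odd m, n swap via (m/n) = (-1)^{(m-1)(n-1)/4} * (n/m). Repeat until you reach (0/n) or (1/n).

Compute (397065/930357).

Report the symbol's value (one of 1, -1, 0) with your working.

0

reciprocity: (397065/930357) = +1·(930357/397065) since 397065 mod 4 = 1, 930357 mod 4 = 1; sign now +1
(930357/397065) = (136227/397065)   [reduce mod 397065]
reciprocity: (136227/397065) = +1·(397065/136227) since 136227 mod 4 = 3, 397065 mod 4 = 1; sign now +1
(397065/136227) = (124611/136227)   [reduce mod 136227]
reciprocity: (124611/136227) = -1·(136227/124611) since 124611 mod 4 = 3, 136227 mod 4 = 3; sign now -1
(136227/124611) = (11616/124611)   [reduce mod 124611]
11616 = 2^5·363; (2/124611) = -1 since 124611 mod 8 = 3, so (11616/124611) = (-1)^5·(363/124611); sign now +1
reciprocity: (363/124611) = -1·(124611/363) since 363 mod 4 = 3, 124611 mod 4 = 3; sign now -1
(124611/363) = (102/363)   [reduce mod 363]
102 = 2^1·51; (2/363) = -1 since 363 mod 8 = 3, so (102/363) = (-1)^1·(51/363); sign now +1
reciprocity: (51/363) = -1·(363/51) since 51 mod 4 = 3, 363 mod 4 = 3; sign now -1
(363/51) = (6/51)   [reduce mod 51]
6 = 2^1·3; (2/51) = -1 since 51 mod 8 = 3, so (6/51) = (-1)^1·(3/51); sign now +1
reciprocity: (3/51) = -1·(51/3) since 3 mod 4 = 3, 51 mod 4 = 3; sign now -1
(51/3) = (0/3)   [reduce mod 3]
(0/3) = 0   [gcd(a, n) > 1]; final value = 0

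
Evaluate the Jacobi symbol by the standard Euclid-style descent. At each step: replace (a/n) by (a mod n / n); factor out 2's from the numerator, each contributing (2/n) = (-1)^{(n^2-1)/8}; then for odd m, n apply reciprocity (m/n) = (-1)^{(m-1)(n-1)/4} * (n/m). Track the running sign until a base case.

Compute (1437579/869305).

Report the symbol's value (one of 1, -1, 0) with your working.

(1437579/869305): 1437579 mod 869305 = 568274, so (1437579/869305) = (568274/869305)
factor out 2^1: 568274 = 2^1·284137; with 869305 mod 8 = 1, (2/869305) = +1; sign now +1; continue with (284137/869305)
flip (284137/869305) -> (869305/284137): both odd, 284137 mod 4 = 1, 869305 mod 4 = 1, so the flip contributes +1; sign now +1
(869305/284137): 869305 mod 284137 = 16894, so (869305/284137) = (16894/284137)
factor out 2^1: 16894 = 2^1·8447; with 284137 mod 8 = 1, (2/284137) = +1; sign now +1; continue with (8447/284137)
flip (8447/284137) -> (284137/8447): both odd, 8447 mod 4 = 3, 284137 mod 4 = 1, so the flip contributes +1; sign now +1
(284137/8447): 284137 mod 8447 = 5386, so (284137/8447) = (5386/8447)
factor out 2^1: 5386 = 2^1·2693; with 8447 mod 8 = 7, (2/8447) = +1; sign now +1; continue with (2693/8447)
flip (2693/8447) -> (8447/2693): both odd, 2693 mod 4 = 1, 8447 mod 4 = 3, so the flip contributes +1; sign now +1
(8447/2693): 8447 mod 2693 = 368, so (8447/2693) = (368/2693)
factor out 2^4: 368 = 2^4·23; with 2693 mod 8 = 5, (2/2693) = -1; sign now +1; continue with (23/2693)
flip (23/2693) -> (2693/23): both odd, 23 mod 4 = 3, 2693 mod 4 = 1, so the flip contributes +1; sign now +1
(2693/23): 2693 mod 23 = 2, so (2693/23) = (2/23)
factor out 2^1: 2 = 2^1·1; with 23 mod 8 = 7, (2/23) = +1; sign now +1; continue with (1/23)
reached (1/23) = 1, so the symbol is +1

1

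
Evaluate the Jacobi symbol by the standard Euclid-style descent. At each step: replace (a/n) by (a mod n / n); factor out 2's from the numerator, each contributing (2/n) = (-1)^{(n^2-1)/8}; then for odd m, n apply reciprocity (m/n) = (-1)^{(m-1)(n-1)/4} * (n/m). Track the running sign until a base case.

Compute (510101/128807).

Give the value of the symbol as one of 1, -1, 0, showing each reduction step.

(510101/128807) = (123680/128807)   [reduce mod 128807]
123680 = 2^5·3865; (2/128807) = +1 since 128807 mod 8 = 7, so (123680/128807) = (+1)^5·(3865/128807); sign now +1
reciprocity: (3865/128807) = +1·(128807/3865) since 3865 mod 4 = 1, 128807 mod 4 = 3; sign now +1
(128807/3865) = (1262/3865)   [reduce mod 3865]
1262 = 2^1·631; (2/3865) = +1 since 3865 mod 8 = 1, so (1262/3865) = (+1)^1·(631/3865); sign now +1
reciprocity: (631/3865) = +1·(3865/631) since 631 mod 4 = 3, 3865 mod 4 = 1; sign now +1
(3865/631) = (79/631)   [reduce mod 631]
reciprocity: (79/631) = -1·(631/79) since 79 mod 4 = 3, 631 mod 4 = 3; sign now -1
(631/79) = (78/79)   [reduce mod 79]
78 = 2^1·39; (2/79) = +1 since 79 mod 8 = 7, so (78/79) = (+1)^1·(39/79); sign now -1
reciprocity: (39/79) = -1·(79/39) since 39 mod 4 = 3, 79 mod 4 = 3; sign now +1
(79/39) = (1/39)   [reduce mod 39]
(1/39) = 1; final value = sign = +1

1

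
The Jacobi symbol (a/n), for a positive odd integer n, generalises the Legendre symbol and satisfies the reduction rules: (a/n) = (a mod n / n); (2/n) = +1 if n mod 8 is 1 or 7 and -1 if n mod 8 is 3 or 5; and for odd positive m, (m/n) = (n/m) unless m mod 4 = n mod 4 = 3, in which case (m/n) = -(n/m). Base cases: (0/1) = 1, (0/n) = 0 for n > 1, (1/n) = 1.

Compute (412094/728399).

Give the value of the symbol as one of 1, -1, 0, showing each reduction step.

-1

412094 = 2^1·206047; (2/728399) = +1 since 728399 mod 8 = 7, so (412094/728399) = (+1)^1·(206047/728399); sign now +1
reciprocity: (206047/728399) = -1·(728399/206047) since 206047 mod 4 = 3, 728399 mod 4 = 3; sign now -1
(728399/206047) = (110258/206047)   [reduce mod 206047]
110258 = 2^1·55129; (2/206047) = +1 since 206047 mod 8 = 7, so (110258/206047) = (+1)^1·(55129/206047); sign now -1
reciprocity: (55129/206047) = +1·(206047/55129) since 55129 mod 4 = 1, 206047 mod 4 = 3; sign now -1
(206047/55129) = (40660/55129)   [reduce mod 55129]
40660 = 2^2·10165; (2/55129) = +1 since 55129 mod 8 = 1, so (40660/55129) = (+1)^2·(10165/55129); sign now -1
reciprocity: (10165/55129) = +1·(55129/10165) since 10165 mod 4 = 1, 55129 mod 4 = 1; sign now -1
(55129/10165) = (4304/10165)   [reduce mod 10165]
4304 = 2^4·269; (2/10165) = -1 since 10165 mod 8 = 5, so (4304/10165) = (-1)^4·(269/10165); sign now -1
reciprocity: (269/10165) = +1·(10165/269) since 269 mod 4 = 1, 10165 mod 4 = 1; sign now -1
(10165/269) = (212/269)   [reduce mod 269]
212 = 2^2·53; (2/269) = -1 since 269 mod 8 = 5, so (212/269) = (-1)^2·(53/269); sign now -1
reciprocity: (53/269) = +1·(269/53) since 53 mod 4 = 1, 269 mod 4 = 1; sign now -1
(269/53) = (4/53)   [reduce mod 53]
4 = 2^2·1; (2/53) = -1 since 53 mod 8 = 5, so (4/53) = (-1)^2·(1/53); sign now -1
(1/53) = 1; final value = sign = -1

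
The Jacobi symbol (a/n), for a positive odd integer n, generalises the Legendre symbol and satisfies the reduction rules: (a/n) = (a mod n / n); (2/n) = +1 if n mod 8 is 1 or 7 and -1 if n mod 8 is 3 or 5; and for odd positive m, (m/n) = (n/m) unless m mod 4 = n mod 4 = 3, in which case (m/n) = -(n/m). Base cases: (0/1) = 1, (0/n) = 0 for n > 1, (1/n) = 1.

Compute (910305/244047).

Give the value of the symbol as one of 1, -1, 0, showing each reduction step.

0

(910305/244047) = (178164/244047)   [reduce mod 244047]
178164 = 2^2·44541; (2/244047) = +1 since 244047 mod 8 = 7, so (178164/244047) = (+1)^2·(44541/244047); sign now +1
reciprocity: (44541/244047) = +1·(244047/44541) since 44541 mod 4 = 1, 244047 mod 4 = 3; sign now +1
(244047/44541) = (21342/44541)   [reduce mod 44541]
21342 = 2^1·10671; (2/44541) = -1 since 44541 mod 8 = 5, so (21342/44541) = (-1)^1·(10671/44541); sign now -1
reciprocity: (10671/44541) = +1·(44541/10671) since 10671 mod 4 = 3, 44541 mod 4 = 1; sign now -1
(44541/10671) = (1857/10671)   [reduce mod 10671]
reciprocity: (1857/10671) = +1·(10671/1857) since 1857 mod 4 = 1, 10671 mod 4 = 3; sign now -1
(10671/1857) = (1386/1857)   [reduce mod 1857]
1386 = 2^1·693; (2/1857) = +1 since 1857 mod 8 = 1, so (1386/1857) = (+1)^1·(693/1857); sign now -1
reciprocity: (693/1857) = +1·(1857/693) since 693 mod 4 = 1, 1857 mod 4 = 1; sign now -1
(1857/693) = (471/693)   [reduce mod 693]
reciprocity: (471/693) = +1·(693/471) since 471 mod 4 = 3, 693 mod 4 = 1; sign now -1
(693/471) = (222/471)   [reduce mod 471]
222 = 2^1·111; (2/471) = +1 since 471 mod 8 = 7, so (222/471) = (+1)^1·(111/471); sign now -1
reciprocity: (111/471) = -1·(471/111) since 111 mod 4 = 3, 471 mod 4 = 3; sign now +1
(471/111) = (27/111)   [reduce mod 111]
reciprocity: (27/111) = -1·(111/27) since 27 mod 4 = 3, 111 mod 4 = 3; sign now -1
(111/27) = (3/27)   [reduce mod 27]
reciprocity: (3/27) = -1·(27/3) since 3 mod 4 = 3, 27 mod 4 = 3; sign now +1
(27/3) = (0/3)   [reduce mod 3]
(0/3) = 0   [gcd(a, n) > 1]; final value = 0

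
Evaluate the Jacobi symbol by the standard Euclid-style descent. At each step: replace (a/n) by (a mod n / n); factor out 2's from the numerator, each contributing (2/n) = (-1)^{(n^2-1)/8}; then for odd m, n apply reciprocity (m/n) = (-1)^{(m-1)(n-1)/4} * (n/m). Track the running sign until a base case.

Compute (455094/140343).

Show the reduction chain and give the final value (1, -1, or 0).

(455094/140343) = (34065/140343)   [reduce mod 140343]
reciprocity: (34065/140343) = +1·(140343/34065) since 34065 mod 4 = 1, 140343 mod 4 = 3; sign now +1
(140343/34065) = (4083/34065)   [reduce mod 34065]
reciprocity: (4083/34065) = +1·(34065/4083) since 4083 mod 4 = 3, 34065 mod 4 = 1; sign now +1
(34065/4083) = (1401/4083)   [reduce mod 4083]
reciprocity: (1401/4083) = +1·(4083/1401) since 1401 mod 4 = 1, 4083 mod 4 = 3; sign now +1
(4083/1401) = (1281/1401)   [reduce mod 1401]
reciprocity: (1281/1401) = +1·(1401/1281) since 1281 mod 4 = 1, 1401 mod 4 = 1; sign now +1
(1401/1281) = (120/1281)   [reduce mod 1281]
120 = 2^3·15; (2/1281) = +1 since 1281 mod 8 = 1, so (120/1281) = (+1)^3·(15/1281); sign now +1
reciprocity: (15/1281) = +1·(1281/15) since 15 mod 4 = 3, 1281 mod 4 = 1; sign now +1
(1281/15) = (6/15)   [reduce mod 15]
6 = 2^1·3; (2/15) = +1 since 15 mod 8 = 7, so (6/15) = (+1)^1·(3/15); sign now +1
reciprocity: (3/15) = -1·(15/3) since 3 mod 4 = 3, 15 mod 4 = 3; sign now -1
(15/3) = (0/3)   [reduce mod 3]
(0/3) = 0   [gcd(a, n) > 1]; final value = 0

0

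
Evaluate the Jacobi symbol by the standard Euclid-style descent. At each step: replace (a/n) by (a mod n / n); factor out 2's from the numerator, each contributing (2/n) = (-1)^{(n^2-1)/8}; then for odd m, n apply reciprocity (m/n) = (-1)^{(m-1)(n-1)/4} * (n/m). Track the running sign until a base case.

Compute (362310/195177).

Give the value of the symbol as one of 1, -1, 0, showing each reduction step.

0

(362310/195177) = (167133/195177)   [reduce mod 195177]
reciprocity: (167133/195177) = +1·(195177/167133) since 167133 mod 4 = 1, 195177 mod 4 = 1; sign now +1
(195177/167133) = (28044/167133)   [reduce mod 167133]
28044 = 2^2·7011; (2/167133) = -1 since 167133 mod 8 = 5, so (28044/167133) = (-1)^2·(7011/167133); sign now +1
reciprocity: (7011/167133) = +1·(167133/7011) since 7011 mod 4 = 3, 167133 mod 4 = 1; sign now +1
(167133/7011) = (5880/7011)   [reduce mod 7011]
5880 = 2^3·735; (2/7011) = -1 since 7011 mod 8 = 3, so (5880/7011) = (-1)^3·(735/7011); sign now -1
reciprocity: (735/7011) = -1·(7011/735) since 735 mod 4 = 3, 7011 mod 4 = 3; sign now +1
(7011/735) = (396/735)   [reduce mod 735]
396 = 2^2·99; (2/735) = +1 since 735 mod 8 = 7, so (396/735) = (+1)^2·(99/735); sign now +1
reciprocity: (99/735) = -1·(735/99) since 99 mod 4 = 3, 735 mod 4 = 3; sign now -1
(735/99) = (42/99)   [reduce mod 99]
42 = 2^1·21; (2/99) = -1 since 99 mod 8 = 3, so (42/99) = (-1)^1·(21/99); sign now +1
reciprocity: (21/99) = +1·(99/21) since 21 mod 4 = 1, 99 mod 4 = 3; sign now +1
(99/21) = (15/21)   [reduce mod 21]
reciprocity: (15/21) = +1·(21/15) since 15 mod 4 = 3, 21 mod 4 = 1; sign now +1
(21/15) = (6/15)   [reduce mod 15]
6 = 2^1·3; (2/15) = +1 since 15 mod 8 = 7, so (6/15) = (+1)^1·(3/15); sign now +1
reciprocity: (3/15) = -1·(15/3) since 3 mod 4 = 3, 15 mod 4 = 3; sign now -1
(15/3) = (0/3)   [reduce mod 3]
(0/3) = 0   [gcd(a, n) > 1]; final value = 0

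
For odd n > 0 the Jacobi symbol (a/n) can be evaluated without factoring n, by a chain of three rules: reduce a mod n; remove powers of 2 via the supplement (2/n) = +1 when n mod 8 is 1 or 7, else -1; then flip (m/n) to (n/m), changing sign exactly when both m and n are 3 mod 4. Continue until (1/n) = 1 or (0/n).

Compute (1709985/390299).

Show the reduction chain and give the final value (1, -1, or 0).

1

(1709985/390299) = (148789/390299)   [reduce mod 390299]
reciprocity: (148789/390299) = +1·(390299/148789) since 148789 mod 4 = 1, 390299 mod 4 = 3; sign now +1
(390299/148789) = (92721/148789)   [reduce mod 148789]
reciprocity: (92721/148789) = +1·(148789/92721) since 92721 mod 4 = 1, 148789 mod 4 = 1; sign now +1
(148789/92721) = (56068/92721)   [reduce mod 92721]
56068 = 2^2·14017; (2/92721) = +1 since 92721 mod 8 = 1, so (56068/92721) = (+1)^2·(14017/92721); sign now +1
reciprocity: (14017/92721) = +1·(92721/14017) since 14017 mod 4 = 1, 92721 mod 4 = 1; sign now +1
(92721/14017) = (8619/14017)   [reduce mod 14017]
reciprocity: (8619/14017) = +1·(14017/8619) since 8619 mod 4 = 3, 14017 mod 4 = 1; sign now +1
(14017/8619) = (5398/8619)   [reduce mod 8619]
5398 = 2^1·2699; (2/8619) = -1 since 8619 mod 8 = 3, so (5398/8619) = (-1)^1·(2699/8619); sign now -1
reciprocity: (2699/8619) = -1·(8619/2699) since 2699 mod 4 = 3, 8619 mod 4 = 3; sign now +1
(8619/2699) = (522/2699)   [reduce mod 2699]
522 = 2^1·261; (2/2699) = -1 since 2699 mod 8 = 3, so (522/2699) = (-1)^1·(261/2699); sign now -1
reciprocity: (261/2699) = +1·(2699/261) since 261 mod 4 = 1, 2699 mod 4 = 3; sign now -1
(2699/261) = (89/261)   [reduce mod 261]
reciprocity: (89/261) = +1·(261/89) since 89 mod 4 = 1, 261 mod 4 = 1; sign now -1
(261/89) = (83/89)   [reduce mod 89]
reciprocity: (83/89) = +1·(89/83) since 83 mod 4 = 3, 89 mod 4 = 1; sign now -1
(89/83) = (6/83)   [reduce mod 83]
6 = 2^1·3; (2/83) = -1 since 83 mod 8 = 3, so (6/83) = (-1)^1·(3/83); sign now +1
reciprocity: (3/83) = -1·(83/3) since 3 mod 4 = 3, 83 mod 4 = 3; sign now -1
(83/3) = (2/3)   [reduce mod 3]
2 = 2^1·1; (2/3) = -1 since 3 mod 8 = 3, so (2/3) = (-1)^1·(1/3); sign now +1
(1/3) = 1; final value = sign = +1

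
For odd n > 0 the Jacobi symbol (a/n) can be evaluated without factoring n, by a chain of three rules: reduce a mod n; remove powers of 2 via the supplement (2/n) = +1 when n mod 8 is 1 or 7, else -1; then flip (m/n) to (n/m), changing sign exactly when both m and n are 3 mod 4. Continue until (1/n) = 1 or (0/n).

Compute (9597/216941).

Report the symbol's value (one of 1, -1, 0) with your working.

-1

reciprocity: (9597/216941) = +1·(216941/9597) since 9597 mod 4 = 1, 216941 mod 4 = 1; sign now +1
(216941/9597) = (5807/9597)   [reduce mod 9597]
reciprocity: (5807/9597) = +1·(9597/5807) since 5807 mod 4 = 3, 9597 mod 4 = 1; sign now +1
(9597/5807) = (3790/5807)   [reduce mod 5807]
3790 = 2^1·1895; (2/5807) = +1 since 5807 mod 8 = 7, so (3790/5807) = (+1)^1·(1895/5807); sign now +1
reciprocity: (1895/5807) = -1·(5807/1895) since 1895 mod 4 = 3, 5807 mod 4 = 3; sign now -1
(5807/1895) = (122/1895)   [reduce mod 1895]
122 = 2^1·61; (2/1895) = +1 since 1895 mod 8 = 7, so (122/1895) = (+1)^1·(61/1895); sign now -1
reciprocity: (61/1895) = +1·(1895/61) since 61 mod 4 = 1, 1895 mod 4 = 3; sign now -1
(1895/61) = (4/61)   [reduce mod 61]
4 = 2^2·1; (2/61) = -1 since 61 mod 8 = 5, so (4/61) = (-1)^2·(1/61); sign now -1
(1/61) = 1; final value = sign = -1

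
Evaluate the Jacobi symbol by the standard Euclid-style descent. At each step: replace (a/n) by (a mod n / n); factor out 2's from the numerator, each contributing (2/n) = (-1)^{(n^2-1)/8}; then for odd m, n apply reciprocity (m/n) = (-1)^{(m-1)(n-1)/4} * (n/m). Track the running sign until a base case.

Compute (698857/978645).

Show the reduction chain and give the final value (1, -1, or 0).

flip (698857/978645) -> (978645/698857): both odd, 698857 mod 4 = 1, 978645 mod 4 = 1, so the flip contributes +1; sign now +1
(978645/698857): 978645 mod 698857 = 279788, so (978645/698857) = (279788/698857)
factor out 2^2: 279788 = 2^2·69947; with 698857 mod 8 = 1, (2/698857) = +1; sign now +1; continue with (69947/698857)
flip (69947/698857) -> (698857/69947): both odd, 69947 mod 4 = 3, 698857 mod 4 = 1, so the flip contributes +1; sign now +1
(698857/69947): 698857 mod 69947 = 69334, so (698857/69947) = (69334/69947)
factor out 2^1: 69334 = 2^1·34667; with 69947 mod 8 = 3, (2/69947) = -1; sign now -1; continue with (34667/69947)
flip (34667/69947) -> (69947/34667): both odd, 34667 mod 4 = 3, 69947 mod 4 = 3, so the flip contributes -1; sign now +1
(69947/34667): 69947 mod 34667 = 613, so (69947/34667) = (613/34667)
flip (613/34667) -> (34667/613): both odd, 613 mod 4 = 1, 34667 mod 4 = 3, so the flip contributes +1; sign now +1
(34667/613): 34667 mod 613 = 339, so (34667/613) = (339/613)
flip (339/613) -> (613/339): both odd, 339 mod 4 = 3, 613 mod 4 = 1, so the flip contributes +1; sign now +1
(613/339): 613 mod 339 = 274, so (613/339) = (274/339)
factor out 2^1: 274 = 2^1·137; with 339 mod 8 = 3, (2/339) = -1; sign now -1; continue with (137/339)
flip (137/339) -> (339/137): both odd, 137 mod 4 = 1, 339 mod 4 = 3, so the flip contributes +1; sign now -1
(339/137): 339 mod 137 = 65, so (339/137) = (65/137)
flip (65/137) -> (137/65): both odd, 65 mod 4 = 1, 137 mod 4 = 1, so the flip contributes +1; sign now -1
(137/65): 137 mod 65 = 7, so (137/65) = (7/65)
flip (7/65) -> (65/7): both odd, 7 mod 4 = 3, 65 mod 4 = 1, so the flip contributes +1; sign now -1
(65/7): 65 mod 7 = 2, so (65/7) = (2/7)
factor out 2^1: 2 = 2^1·1; with 7 mod 8 = 7, (2/7) = +1; sign now -1; continue with (1/7)
reached (1/7) = 1, so the symbol is -1

-1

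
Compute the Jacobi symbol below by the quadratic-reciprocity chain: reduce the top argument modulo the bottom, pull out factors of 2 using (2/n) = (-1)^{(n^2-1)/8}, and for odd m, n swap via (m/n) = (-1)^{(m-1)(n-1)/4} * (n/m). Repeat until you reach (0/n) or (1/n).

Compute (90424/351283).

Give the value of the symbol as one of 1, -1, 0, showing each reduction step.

factor out 2^3: 90424 = 2^3·11303; with 351283 mod 8 = 3, (2/351283) = -1; sign now -1; continue with (11303/351283)
flip (11303/351283) -> (351283/11303): both odd, 11303 mod 4 = 3, 351283 mod 4 = 3, so the flip contributes -1; sign now +1
(351283/11303): 351283 mod 11303 = 890, so (351283/11303) = (890/11303)
factor out 2^1: 890 = 2^1·445; with 11303 mod 8 = 7, (2/11303) = +1; sign now +1; continue with (445/11303)
flip (445/11303) -> (11303/445): both odd, 445 mod 4 = 1, 11303 mod 4 = 3, so the flip contributes +1; sign now +1
(11303/445): 11303 mod 445 = 178, so (11303/445) = (178/445)
factor out 2^1: 178 = 2^1·89; with 445 mod 8 = 5, (2/445) = -1; sign now -1; continue with (89/445)
flip (89/445) -> (445/89): both odd, 89 mod 4 = 1, 445 mod 4 = 1, so the flip contributes +1; sign now -1
(445/89): 445 mod 89 = 0, so (445/89) = (0/89)
reached (0/89); gcd(a, n) > 1, so (0/89) = 0 and the symbol is 0

0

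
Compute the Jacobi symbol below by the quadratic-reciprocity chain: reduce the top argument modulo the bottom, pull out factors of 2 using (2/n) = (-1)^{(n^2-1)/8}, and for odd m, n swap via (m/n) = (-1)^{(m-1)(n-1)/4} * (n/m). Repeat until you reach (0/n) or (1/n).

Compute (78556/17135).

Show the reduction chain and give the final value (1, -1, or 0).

(78556/17135): 78556 mod 17135 = 10016, so (78556/17135) = (10016/17135)
factor out 2^5: 10016 = 2^5·313; with 17135 mod 8 = 7, (2/17135) = +1; sign now +1; continue with (313/17135)
flip (313/17135) -> (17135/313): both odd, 313 mod 4 = 1, 17135 mod 4 = 3, so the flip contributes +1; sign now +1
(17135/313): 17135 mod 313 = 233, so (17135/313) = (233/313)
flip (233/313) -> (313/233): both odd, 233 mod 4 = 1, 313 mod 4 = 1, so the flip contributes +1; sign now +1
(313/233): 313 mod 233 = 80, so (313/233) = (80/233)
factor out 2^4: 80 = 2^4·5; with 233 mod 8 = 1, (2/233) = +1; sign now +1; continue with (5/233)
flip (5/233) -> (233/5): both odd, 5 mod 4 = 1, 233 mod 4 = 1, so the flip contributes +1; sign now +1
(233/5): 233 mod 5 = 3, so (233/5) = (3/5)
flip (3/5) -> (5/3): both odd, 3 mod 4 = 3, 5 mod 4 = 1, so the flip contributes +1; sign now +1
(5/3): 5 mod 3 = 2, so (5/3) = (2/3)
factor out 2^1: 2 = 2^1·1; with 3 mod 8 = 3, (2/3) = -1; sign now -1; continue with (1/3)
reached (1/3) = 1, so the symbol is -1

-1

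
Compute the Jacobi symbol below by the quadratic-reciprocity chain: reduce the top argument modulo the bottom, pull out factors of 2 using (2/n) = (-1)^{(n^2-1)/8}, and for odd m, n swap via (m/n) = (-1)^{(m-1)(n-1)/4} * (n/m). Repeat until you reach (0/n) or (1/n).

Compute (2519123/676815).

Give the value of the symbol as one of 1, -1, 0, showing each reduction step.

(2519123/676815): 2519123 mod 676815 = 488678, so (2519123/676815) = (488678/676815)
factor out 2^1: 488678 = 2^1·244339; with 676815 mod 8 = 7, (2/676815) = +1; sign now +1; continue with (244339/676815)
flip (244339/676815) -> (676815/244339): both odd, 244339 mod 4 = 3, 676815 mod 4 = 3, so the flip contributes -1; sign now -1
(676815/244339): 676815 mod 244339 = 188137, so (676815/244339) = (188137/244339)
flip (188137/244339) -> (244339/188137): both odd, 188137 mod 4 = 1, 244339 mod 4 = 3, so the flip contributes +1; sign now -1
(244339/188137): 244339 mod 188137 = 56202, so (244339/188137) = (56202/188137)
factor out 2^1: 56202 = 2^1·28101; with 188137 mod 8 = 1, (2/188137) = +1; sign now -1; continue with (28101/188137)
flip (28101/188137) -> (188137/28101): both odd, 28101 mod 4 = 1, 188137 mod 4 = 1, so the flip contributes +1; sign now -1
(188137/28101): 188137 mod 28101 = 19531, so (188137/28101) = (19531/28101)
flip (19531/28101) -> (28101/19531): both odd, 19531 mod 4 = 3, 28101 mod 4 = 1, so the flip contributes +1; sign now -1
(28101/19531): 28101 mod 19531 = 8570, so (28101/19531) = (8570/19531)
factor out 2^1: 8570 = 2^1·4285; with 19531 mod 8 = 3, (2/19531) = -1; sign now +1; continue with (4285/19531)
flip (4285/19531) -> (19531/4285): both odd, 4285 mod 4 = 1, 19531 mod 4 = 3, so the flip contributes +1; sign now +1
(19531/4285): 19531 mod 4285 = 2391, so (19531/4285) = (2391/4285)
flip (2391/4285) -> (4285/2391): both odd, 2391 mod 4 = 3, 4285 mod 4 = 1, so the flip contributes +1; sign now +1
(4285/2391): 4285 mod 2391 = 1894, so (4285/2391) = (1894/2391)
factor out 2^1: 1894 = 2^1·947; with 2391 mod 8 = 7, (2/2391) = +1; sign now +1; continue with (947/2391)
flip (947/2391) -> (2391/947): both odd, 947 mod 4 = 3, 2391 mod 4 = 3, so the flip contributes -1; sign now -1
(2391/947): 2391 mod 947 = 497, so (2391/947) = (497/947)
flip (497/947) -> (947/497): both odd, 497 mod 4 = 1, 947 mod 4 = 3, so the flip contributes +1; sign now -1
(947/497): 947 mod 497 = 450, so (947/497) = (450/497)
factor out 2^1: 450 = 2^1·225; with 497 mod 8 = 1, (2/497) = +1; sign now -1; continue with (225/497)
flip (225/497) -> (497/225): both odd, 225 mod 4 = 1, 497 mod 4 = 1, so the flip contributes +1; sign now -1
(497/225): 497 mod 225 = 47, so (497/225) = (47/225)
flip (47/225) -> (225/47): both odd, 47 mod 4 = 3, 225 mod 4 = 1, so the flip contributes +1; sign now -1
(225/47): 225 mod 47 = 37, so (225/47) = (37/47)
flip (37/47) -> (47/37): both odd, 37 mod 4 = 1, 47 mod 4 = 3, so the flip contributes +1; sign now -1
(47/37): 47 mod 37 = 10, so (47/37) = (10/37)
factor out 2^1: 10 = 2^1·5; with 37 mod 8 = 5, (2/37) = -1; sign now +1; continue with (5/37)
flip (5/37) -> (37/5): both odd, 5 mod 4 = 1, 37 mod 4 = 1, so the flip contributes +1; sign now +1
(37/5): 37 mod 5 = 2, so (37/5) = (2/5)
factor out 2^1: 2 = 2^1·1; with 5 mod 8 = 5, (2/5) = -1; sign now -1; continue with (1/5)
reached (1/5) = 1, so the symbol is -1

-1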